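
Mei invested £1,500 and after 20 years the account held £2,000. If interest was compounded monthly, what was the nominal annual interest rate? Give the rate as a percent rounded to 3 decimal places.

The 240-period growth factor is 2,000/1,500 = 1.33333.
r/12 = 1.33333^(1/240) − 1 ≈ 0.00119939, so r ≈ 12·0.00119939 = 1.43927%.

1.439%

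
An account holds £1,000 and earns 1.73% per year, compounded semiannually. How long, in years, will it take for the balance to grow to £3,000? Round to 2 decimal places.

63.78 years

(1 + 0.00865)^(2t) = 3,000/1,000 = 3.
2t·ln(1 + 0.00865) = ln(3); 2t = 1.0986/0.0086128 ≈ 127.5557.
t ≈ 63.7779 years.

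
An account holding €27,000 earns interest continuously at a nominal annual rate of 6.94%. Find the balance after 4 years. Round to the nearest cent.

€35,638.87

A = P·e^(rt) = 27,000·e^(0.0694·4) = 27,000·e^0.2776.
e^0.2776 ≈ 1.3199581084, so A ≈ 35,638.8689.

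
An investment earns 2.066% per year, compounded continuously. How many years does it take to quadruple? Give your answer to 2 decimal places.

e^(0.02066t) = 4, so 0.02066t = ln 4 ≈ 1.3863.
t ≈ 1.3863/0.02066 ≈ 67.1004.

67.10 years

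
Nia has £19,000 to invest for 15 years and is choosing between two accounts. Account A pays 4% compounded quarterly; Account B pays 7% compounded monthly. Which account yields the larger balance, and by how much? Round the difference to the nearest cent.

Account B, by £19,612.75

Account A growth factor: (1 + 0.01)^60 ≈ 1.8166966986; balance ≈ 34,517.2373.
Account B growth factor: (1 + 0.07/12)^180 ≈ 2.8489467309; balance ≈ 54,129.9879.
Account B is larger by 19,612.7506.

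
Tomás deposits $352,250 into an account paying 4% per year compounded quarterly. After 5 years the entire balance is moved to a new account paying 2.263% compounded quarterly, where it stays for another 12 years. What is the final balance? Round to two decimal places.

After 5 years at 4%: 352,250 × 1.22019003995 ≈ 429,811.9416.
Then 12 years at 2.263%: 429,811.9416 × 1.31100590598 ≈ 563,485.9939.

$563,485.99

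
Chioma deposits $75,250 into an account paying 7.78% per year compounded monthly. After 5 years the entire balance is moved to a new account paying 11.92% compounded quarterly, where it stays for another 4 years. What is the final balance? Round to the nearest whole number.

$177,398

After 5 years at 7.78%: 75,250 × 1.4736530935 ≈ 110,892.3953.
Then 4 years at 11.92%: 110,892.3953 × 1.59972819722 ≈ 177,397.6916.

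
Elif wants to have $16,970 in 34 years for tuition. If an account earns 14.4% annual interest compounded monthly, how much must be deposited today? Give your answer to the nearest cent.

Growth factor = (1 + 0.012)^408 ≈ 129.91194997.
P = 16,970/129.91194997 ≈ 130.6269.

$130.63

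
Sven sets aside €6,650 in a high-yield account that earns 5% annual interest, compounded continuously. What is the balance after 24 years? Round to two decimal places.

€22,078.78

A = P·e^(rt) = 6,650·e^(0.05·24) = 6,650·e^1.2.
e^1.2 ≈ 3.3201169227, so A ≈ 22,078.7775.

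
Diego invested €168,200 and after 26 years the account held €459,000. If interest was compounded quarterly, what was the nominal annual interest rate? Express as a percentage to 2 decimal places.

3.88%

(1 + r/4)^104 = 459,000/168,200 = 2.72889.
1 + r/4 = 2.72889^(1/104) ≈ 1.0097, so r/4 ≈ 0.00969959.
r ≈ 4·0.00969959 = 3.87984%.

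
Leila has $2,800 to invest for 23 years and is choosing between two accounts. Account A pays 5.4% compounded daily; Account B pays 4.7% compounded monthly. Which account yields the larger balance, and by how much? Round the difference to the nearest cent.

A: (1 + 0.054/365)^8395 ≈ 3.462213537, so 2,800 × 3.462213537 ≈ 9,694.1979.
B: (1 + 0.047/12)^276 ≈ 2.941408514, so 2,800 × 2.941408514 ≈ 8,235.9438.
Difference ≈ 1,458.2541 in favor of A.

Account A, by $1,458.25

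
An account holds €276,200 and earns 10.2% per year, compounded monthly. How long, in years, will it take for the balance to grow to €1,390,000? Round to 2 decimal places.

(1 + 0.0085)^(12t) = 1,390,000/276,200 = 5.0326.
12t·ln(1 + 0.0085) = ln(5.0326); 12t = 1.6159/0.00846408 ≈ 190.9167.
t ≈ 15.9097 years.

15.91 years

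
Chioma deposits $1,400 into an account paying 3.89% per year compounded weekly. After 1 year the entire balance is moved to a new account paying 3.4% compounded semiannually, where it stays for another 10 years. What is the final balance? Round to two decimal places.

After 1 years at 3.89%: 1,400 × 1.039651392 ≈ 1,455.5119.
Then 10 years at 3.4%: 1,455.5119 × 1.400938461 ≈ 2,039.0827.

$2,039.08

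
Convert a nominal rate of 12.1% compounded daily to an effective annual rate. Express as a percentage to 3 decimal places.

EAR = (1 + 12.1%/365)^365 − 1 = (1 + 0.000331507)^365 − 1.
(1 + 0.000331507)^365 ≈ 1.128602, so EAR ≈ 12.86023%.

12.860%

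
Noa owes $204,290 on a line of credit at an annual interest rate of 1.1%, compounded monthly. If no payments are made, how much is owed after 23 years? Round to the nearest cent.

Growth factor = (1 + 0.011/12)^276 ≈ 1.28773403589.
A ≈ 204,290 × 1.28773403589 ≈ 263,071.1862.

$263,071.19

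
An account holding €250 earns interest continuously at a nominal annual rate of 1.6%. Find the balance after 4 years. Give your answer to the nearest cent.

A = P·e^(rt) = 250·e^(0.016·4) = 250·e^0.064.
e^0.064 ≈ 1.0660924, so A ≈ 266.5231.

€266.52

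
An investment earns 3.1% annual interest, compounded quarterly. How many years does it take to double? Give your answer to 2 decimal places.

22.45 years

(1 + 0.00775)^(4t) = 2.
4t = ln 2 / ln(1 + 0.00775) ≈ 0.69315/0.00772012 ≈ 89.7845.
t ≈ 22.4461.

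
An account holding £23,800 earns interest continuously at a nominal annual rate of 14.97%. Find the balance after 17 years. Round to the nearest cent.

A = P·e^(rt) = 23,800·e^(0.1497·17) = 23,800·e^2.5449.
e^2.5449 ≈ 12.741953827, so A ≈ 303,258.5011.

£303,258.50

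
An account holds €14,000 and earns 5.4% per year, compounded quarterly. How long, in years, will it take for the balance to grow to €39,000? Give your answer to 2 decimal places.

19.10 years

We need (1 + 0.0135)^(4t) = 2.7857, so 4t = ln 2.7857 / ln 1.0135 ≈ 76.4003.
t ≈ 76.4003/4 = 19.1001 years.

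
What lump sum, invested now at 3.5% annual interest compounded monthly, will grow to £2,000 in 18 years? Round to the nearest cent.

£1,066.16

Periodic rate = 3.5%/12 = 0.00291667; 216 periods.
P = 2,000/(1 + 0.035/12)^216 ≈ 2,000/1.875889661 ≈ 1,066.1608.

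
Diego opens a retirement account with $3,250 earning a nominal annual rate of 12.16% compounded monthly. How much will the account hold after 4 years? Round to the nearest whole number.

Growth factor = (1 + 0.1216/12)^48 ≈ 1.622473921.
A ≈ 3,250 × 1.622473921 ≈ 5,273.0402.

$5,273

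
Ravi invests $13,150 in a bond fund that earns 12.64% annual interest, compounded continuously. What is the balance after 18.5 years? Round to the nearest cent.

A = P·e^(rt) = 13,150·e^(0.1264·18.5) = 13,150·e^2.3384.
e^2.3384 ≈ 10.3646398651, so A ≈ 136,295.0142.

$136,295.01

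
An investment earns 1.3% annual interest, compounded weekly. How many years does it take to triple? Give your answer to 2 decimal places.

(1 + 0.00025)^(52t) = 3.
52t = ln 3 / ln(1 + 0.00025) ≈ 1.0986/0.000249969 ≈ 4394.9984.
t ≈ 84.5192.

84.52 years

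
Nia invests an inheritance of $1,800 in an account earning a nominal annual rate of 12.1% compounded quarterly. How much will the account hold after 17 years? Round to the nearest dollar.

Growth factor = (1 + 0.03025)^68 ≈ 7.587494292.
A ≈ 1,800 × 7.587494292 ≈ 13,657.4897.

$13,657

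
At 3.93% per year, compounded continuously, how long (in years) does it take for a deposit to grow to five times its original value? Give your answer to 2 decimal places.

e^(0.0393t) = 5, so 0.0393t = ln 5 ≈ 1.6094.
t ≈ 1.6094/0.0393 ≈ 40.9526.

40.95 years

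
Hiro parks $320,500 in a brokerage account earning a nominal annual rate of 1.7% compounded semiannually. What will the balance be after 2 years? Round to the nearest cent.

$331,536.73

Growth factor = (1 + 0.0085)^4 ≈ 1.03443596172.
A ≈ 320,500 × 1.03443596172 ≈ 331,536.7257.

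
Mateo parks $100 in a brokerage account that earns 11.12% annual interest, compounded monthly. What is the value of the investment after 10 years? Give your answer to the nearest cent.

$302.49

Periodic rate = 11.12%/12 = 0.00926667; periods = 12·10 = 120.
A = 100·(1 + 0.1112/12)^120 ≈ 100·3.02490396 ≈ 302.4904.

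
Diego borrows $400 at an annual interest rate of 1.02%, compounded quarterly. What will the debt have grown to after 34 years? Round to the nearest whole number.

Growth factor = (1 + 0.00255)^136 ≈ 1.41390952.
A ≈ 400 × 1.41390952 ≈ 565.5638.

$566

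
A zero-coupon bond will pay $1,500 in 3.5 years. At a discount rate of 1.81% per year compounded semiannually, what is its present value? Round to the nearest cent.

$1,408.32

Growth factor = (1 + 0.00905)^7 ≈ 1.065096131.
P = 1,500/1.065096131 ≈ 1,408.3236.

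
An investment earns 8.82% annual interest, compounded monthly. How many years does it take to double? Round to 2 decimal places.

7.89 years

(1 + 0.00735)^(12t) = 2.
12t = ln 2 / ln(1 + 0.00735) ≈ 0.69315/0.00732312 ≈ 94.6519.
t ≈ 7.8877.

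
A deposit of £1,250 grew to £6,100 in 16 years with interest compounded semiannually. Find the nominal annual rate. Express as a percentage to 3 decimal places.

(1 + r/2)^32 = 6,100/1,250 = 4.88.
1 + r/2 = 4.88^(1/32) ≈ 1.050783, so r/2 ≈ 0.0507832.
r ≈ 2·0.0507832 = 10.15664%.

10.157%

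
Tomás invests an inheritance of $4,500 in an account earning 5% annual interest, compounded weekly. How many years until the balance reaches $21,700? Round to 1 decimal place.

31.5 years

(1 + 0.000961538)^(52t) = 21,700/4,500 = 4.8222.
52t·ln(1 + 0.000961538) = ln(4.8222); 52t = 1.5732/0.000961076 ≈ 1636.9507.
t ≈ 31.4798 years.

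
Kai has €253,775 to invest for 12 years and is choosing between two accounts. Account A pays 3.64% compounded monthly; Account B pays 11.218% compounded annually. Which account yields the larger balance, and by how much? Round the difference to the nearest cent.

Account A growth factor: (1 + 0.0364/12)^144 ≈ 1.54672355268; balance ≈ 392,519.7696.
Account B growth factor: (1 + 0.11218)^12 ≈ 3.58179703226; balance ≈ 908,970.5419.
Account B is larger by 516,450.7723.

Account B, by €516,450.77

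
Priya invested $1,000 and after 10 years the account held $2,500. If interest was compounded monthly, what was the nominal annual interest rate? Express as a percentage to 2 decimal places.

(1 + r/12)^120 = 2,500/1,000 = 2.5.
1 + r/12 = 2.5^(1/120) ≈ 1.007665, so r/12 ≈ 0.00766498.
r ≈ 12·0.00766498 = 9.19798%.

9.20%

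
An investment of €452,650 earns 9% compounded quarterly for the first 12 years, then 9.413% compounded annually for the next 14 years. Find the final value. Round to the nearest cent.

After 12 years at 9%: 452,650 × 2.90963961209 ≈ 1,317,048.3704.
Then 14 years at 9.413%: 1,317,048.3704 × 3.523424467963 ≈ 4,640,520.4538.

€4,640,520.45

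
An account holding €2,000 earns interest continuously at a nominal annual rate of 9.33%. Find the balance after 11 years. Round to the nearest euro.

A = P·e^(rt) = 2,000·e^(0.0933·11) = 2,000·e^1.0263.
e^1.0263 ≈ 2.790721041, so A ≈ 5,581.4421.

€5,581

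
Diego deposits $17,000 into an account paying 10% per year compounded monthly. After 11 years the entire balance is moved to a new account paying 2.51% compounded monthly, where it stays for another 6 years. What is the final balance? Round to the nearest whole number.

$59,092

Phase 1: 17,000·(1 + 0.1/12)^132 ≈ 50,838.5699.
Phase 2: 50,838.5699·(1 + 0.0251/12)^72 ≈ 59,092.1466.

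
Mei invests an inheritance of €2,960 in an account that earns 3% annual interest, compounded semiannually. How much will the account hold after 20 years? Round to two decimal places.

Growth factor = (1 + 0.015)^40 ≈ 1.814018409.
A ≈ 2,960 × 1.814018409 ≈ 5,369.4945.

€5,369.49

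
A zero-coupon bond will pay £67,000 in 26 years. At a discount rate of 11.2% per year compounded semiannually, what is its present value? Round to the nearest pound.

£3,940

Growth factor = (1 + 0.056)^52 ≈ 17.002929194.
P = 67,000/17.002929194 ≈ 3,940.4975.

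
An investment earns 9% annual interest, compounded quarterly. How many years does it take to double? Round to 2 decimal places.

(1 + 0.0225)^(4t) = 2.
4t = ln 2 / ln(1 + 0.0225) ≈ 0.69315/0.0222506 ≈ 31.1518.
t ≈ 7.7880.

7.79 years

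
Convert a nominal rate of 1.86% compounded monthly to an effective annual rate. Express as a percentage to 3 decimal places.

One year is 12 periods at 0.00155 each: (1 + 0.00155)^12 ≈ 1.018759.
EAR = 1.018759 − 1 ≈ 1.87594%.

1.876%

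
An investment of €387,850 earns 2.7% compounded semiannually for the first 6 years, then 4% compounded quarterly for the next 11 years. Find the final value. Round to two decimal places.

After 6 years at 2.7%: 387,850 × 1.17458658475 ≈ 455,563.4069.
Then 11 years at 4%: 455,563.4069 × 1.54931757152 ≈ 705,812.3912.

€705,812.39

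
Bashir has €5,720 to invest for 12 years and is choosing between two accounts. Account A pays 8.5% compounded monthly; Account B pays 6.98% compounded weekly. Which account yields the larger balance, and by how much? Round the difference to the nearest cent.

Account A, by €2,595.31

Account A growth factor: (1 + 0.085/12)^144 ≈ 2.7632415602; balance ≈ 15,805.7417.
Account B growth factor: (1 + 0.0698/52)^624 ≈ 2.3095168437; balance ≈ 13,210.4363.
Account A is larger by 2,595.3054.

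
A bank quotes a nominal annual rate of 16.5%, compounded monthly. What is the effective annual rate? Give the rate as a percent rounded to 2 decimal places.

EAR = (1 + 16.5%/12)^12 − 1 = (1 + 0.01375)^12 − 1.
(1 + 0.01375)^12 ≈ 1.178068, so EAR ≈ 17.80681%.

17.81%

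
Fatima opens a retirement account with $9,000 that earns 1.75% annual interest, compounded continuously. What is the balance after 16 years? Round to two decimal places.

A = P·e^(rt) = 9,000·e^(0.0175·16) = 9,000·e^0.28.
e^0.28 ≈ 1.3231298123, so A ≈ 11,908.1683.

$11,908.17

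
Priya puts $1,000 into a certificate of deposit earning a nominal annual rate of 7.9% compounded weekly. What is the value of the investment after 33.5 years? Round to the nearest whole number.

$14,076

Periodic rate = 7.9%/52 = 0.00151923; periods = 52·33.5 = 1742.
A = 1,000·(1 + 0.079/52)^1742 ≈ 1,000·14.076288451 ≈ 14,076.2885.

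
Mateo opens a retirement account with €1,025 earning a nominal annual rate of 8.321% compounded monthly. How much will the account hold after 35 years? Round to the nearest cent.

€18,671.38

Growth factor = (1 + 0.08321/12)^420 ≈ 18.215977185.
A ≈ 1,025 × 18.215977185 ≈ 18,671.3766.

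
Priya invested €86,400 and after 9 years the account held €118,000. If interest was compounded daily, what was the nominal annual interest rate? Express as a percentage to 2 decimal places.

The 3285-period growth factor is 118,000/86,400 = 1.36574.
r/365 = 1.36574^(1/3285) − 1 ≈ 0.0000948894, so r ≈ 365·0.0000948894 = 3.46346%.

3.46%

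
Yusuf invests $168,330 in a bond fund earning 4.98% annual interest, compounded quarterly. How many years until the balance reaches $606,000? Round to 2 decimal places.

We need (1 + 0.01245)^(4t) = 3.6001, so 4t = ln 3.6001 / ln 1.01245 ≈ 103.5270.
t ≈ 103.5270/4 = 25.8817 years.

25.88 years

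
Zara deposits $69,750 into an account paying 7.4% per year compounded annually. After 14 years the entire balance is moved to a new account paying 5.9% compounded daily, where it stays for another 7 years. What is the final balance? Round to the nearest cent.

$286,386.98

After 14 years at 7.4%: 69,750 × 2.71681420368 ≈ 189,497.7907.
Then 7 years at 5.9%: 189,497.7907 × 1.51129458434 ≈ 286,386.9848.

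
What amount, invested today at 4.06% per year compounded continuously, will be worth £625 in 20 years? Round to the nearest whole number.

£277

P = A·e^(−rt) = 625·e^(−0.812).
e^(−0.812) ≈ 0.443969239, so P ≈ 277.4808.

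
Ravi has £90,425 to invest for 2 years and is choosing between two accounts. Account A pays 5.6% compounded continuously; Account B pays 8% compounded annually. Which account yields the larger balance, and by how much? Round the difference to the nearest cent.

Account B, by £4,330.19

Account A growth factor: e^(0.056·2) = e^0.112 ≈ 1.11851286065; balance ≈ 101,141.5254.
Account B growth factor: (1 + 0.08)^2 ≈ 1.1664; balance ≈ 105,471.7200.
Account B is larger by 4,330.1946.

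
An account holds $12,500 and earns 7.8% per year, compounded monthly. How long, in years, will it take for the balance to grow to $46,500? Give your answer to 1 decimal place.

(1 + 0.0065)^(12t) = 46,500/12,500 = 3.72.
12t·ln(1 + 0.0065) = ln(3.72); 12t = 1.3137/0.00647897 ≈ 202.7675.
t ≈ 16.8973 years.

16.9 years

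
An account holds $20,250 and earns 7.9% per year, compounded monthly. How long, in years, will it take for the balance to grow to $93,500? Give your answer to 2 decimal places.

19.43 years

We need (1 + 0.00658333)^(12t) = 4.6173, so 12t = ln 4.6173 / ln 1.006583 ≈ 233.1398.
t ≈ 233.1398/12 = 19.4283 years.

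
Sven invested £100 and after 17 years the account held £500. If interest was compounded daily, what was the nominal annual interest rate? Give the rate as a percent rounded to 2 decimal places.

9.47%

The 6205-period growth factor is 500/100 = 5.
r/365 = 5^(1/6205) − 1 ≈ 0.000259411, so r ≈ 365·0.000259411 = 9.46851%.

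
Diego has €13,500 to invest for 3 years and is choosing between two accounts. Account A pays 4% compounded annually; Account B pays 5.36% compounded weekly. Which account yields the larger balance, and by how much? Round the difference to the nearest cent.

A: (1 + 0.04)^3 ≈ 1.124864, so 13,500 × 1.124864 ≈ 15,185.6640.
B: (1 + 0.0536/52)^156 ≈ 1.174352795, so 13,500 × 1.174352795 ≈ 15,853.7627.
Difference ≈ 668.0987 in favor of B.

Account B, by €668.10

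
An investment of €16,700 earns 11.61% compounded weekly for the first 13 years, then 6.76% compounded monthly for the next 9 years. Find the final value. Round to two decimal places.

After 13 years at 11.61%: 16,700 × 4.5159591583 ≈ 75,416.5179.
Then 9 years at 6.76%: 75,416.5179 × 1.83435468375 ≈ 138,340.6429.

€138,340.64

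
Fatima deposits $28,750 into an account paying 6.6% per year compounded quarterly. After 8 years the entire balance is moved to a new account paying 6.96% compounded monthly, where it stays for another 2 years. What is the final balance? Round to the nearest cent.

$55,763.91

Phase 1: 28,750·(1 + 0.0165)^32 ≈ 48,537.1313.
Phase 2: 48,537.1313·(1 + 0.0058)^24 ≈ 55,763.9148.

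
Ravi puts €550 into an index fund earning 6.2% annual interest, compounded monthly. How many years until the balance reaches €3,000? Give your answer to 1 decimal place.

27.4 years

We need (1 + 0.00516667)^(12t) = 5.4545, so 12t = ln 5.4545 / ln 1.005167 ≈ 329.1925.
t ≈ 329.1925/12 = 27.4327 years.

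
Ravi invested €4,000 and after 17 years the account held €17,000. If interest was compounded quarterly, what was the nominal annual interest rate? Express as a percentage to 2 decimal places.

8.60%

(1 + r/4)^68 = 17,000/4,000 = 4.25.
1 + r/4 = 4.25^(1/68) ≈ 1.021506, so r/4 ≈ 0.0215062.
r ≈ 4·0.0215062 = 8.60249%.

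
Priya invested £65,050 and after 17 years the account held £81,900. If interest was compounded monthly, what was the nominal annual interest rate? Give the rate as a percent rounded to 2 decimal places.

1.36%

(1 + r/12)^204 = 81,900/65,050 = 1.25903.
1 + r/12 = 1.25903^(1/204) ≈ 1.00113, so r/12 ≈ 0.00112977.
r ≈ 12·0.00112977 = 1.35572%.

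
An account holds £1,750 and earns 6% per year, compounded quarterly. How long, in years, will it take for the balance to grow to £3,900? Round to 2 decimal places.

We need (1 + 0.015)^(4t) = 2.2286, so 4t = ln 2.2286 / ln 1.015 ≈ 53.8237.
t ≈ 53.8237/4 = 13.4559 years.

13.46 years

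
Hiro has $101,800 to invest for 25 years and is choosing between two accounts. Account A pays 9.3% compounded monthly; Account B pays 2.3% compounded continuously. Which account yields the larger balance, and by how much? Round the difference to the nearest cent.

Account A, by $850,874.58

A: (1 + 0.00775)^300 ≈ 10.13542694219, so 101,800 × 10.13542694219 ≈ 1,031,786.4627.
B: e^(0.023·25) = e^0.575 ≈ 1.77713052691, so 101,800 × 1.77713052691 ≈ 180,911.8876.
Difference ≈ 850,874.5751 in favor of A.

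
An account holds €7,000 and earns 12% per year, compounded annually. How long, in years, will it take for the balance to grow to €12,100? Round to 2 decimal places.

4.83 years

(1 + 0.12)^t = 12,100/7,000 = 1.7286.
t·ln(1 + 0.12) = ln(1.7286); t = 0.5473/0.113329 ≈ 4.8293.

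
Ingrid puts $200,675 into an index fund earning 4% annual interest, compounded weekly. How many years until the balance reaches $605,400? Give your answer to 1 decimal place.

We need (1 + 0.000769231)^(52t) = 3.0168, so 52t = ln 3.0168 / ln 1.000769 ≈ 1436.0156.
t ≈ 1436.0156/52 = 27.6157 years.

27.6 years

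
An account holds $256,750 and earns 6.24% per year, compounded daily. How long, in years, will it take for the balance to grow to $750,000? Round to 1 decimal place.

We need (1 + 0.000170959)^(365t) = 2.9211, so 365t = ln 2.9211 / ln 1.000171 ≈ 6270.8754.
t ≈ 6270.8754/365 = 17.1805 years.

17.2 years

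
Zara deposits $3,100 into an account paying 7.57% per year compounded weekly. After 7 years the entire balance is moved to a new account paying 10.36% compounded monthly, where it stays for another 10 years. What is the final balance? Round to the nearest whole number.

Phase 1: 3,100·(1 + 0.0757/52)^364 ≈ 5,264.1347.
Phase 2: 5,264.1347·(1 + 0.1036/12)^120 ≈ 14,768.1124.

$14,768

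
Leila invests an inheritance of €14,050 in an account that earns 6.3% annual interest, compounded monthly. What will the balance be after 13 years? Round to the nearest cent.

€31,800.44

Periodic rate = 6.3%/12 = 0.00525; periods = 12·13 = 156.
A = 14,050·(1 + 0.00525)^156 ≈ 14,050·2.2633762627 ≈ 31,800.4365.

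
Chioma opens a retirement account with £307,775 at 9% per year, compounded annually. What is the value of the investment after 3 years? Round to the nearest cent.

£398,577.55

Annual rate = 9% = 0.09; years = 3.
A = 307,775·(1 + 0.09)^3 ≈ 307,775·1.295029 ≈ 398,577.5505.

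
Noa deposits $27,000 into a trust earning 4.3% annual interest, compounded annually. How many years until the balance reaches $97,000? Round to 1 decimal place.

(1 + 0.043)^t = 97,000/27,000 = 3.5926.
t·ln(1 + 0.043) = ln(3.5926); t = 1.2789/0.0421012 ≈ 30.3762.

30.4 years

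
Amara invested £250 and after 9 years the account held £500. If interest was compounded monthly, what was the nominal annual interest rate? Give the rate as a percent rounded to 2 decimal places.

The 108-period growth factor is 500/250 = 2.
r/12 = 2^(1/108) − 1 ≈ 0.00643867, so r ≈ 12·0.00643867 = 7.72640%.

7.73%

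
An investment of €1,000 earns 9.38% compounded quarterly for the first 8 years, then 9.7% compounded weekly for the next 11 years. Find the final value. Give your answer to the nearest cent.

€6,096.67

After 8 years at 9.38%: 1,000 × 2.09957876 ≈ 2,099.5788.
Then 11 years at 9.7%: 2,099.5788 × 2.903758851 ≈ 6,096.6704.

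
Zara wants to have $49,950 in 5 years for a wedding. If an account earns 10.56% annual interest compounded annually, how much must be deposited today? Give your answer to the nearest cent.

Annual rate = 10.56% = 0.1056; 5 periods.
P = 49,950/(1 + 0.1056)^5 ≈ 49,950/1.651924332 ≈ 30,237.4625.

$30,237.46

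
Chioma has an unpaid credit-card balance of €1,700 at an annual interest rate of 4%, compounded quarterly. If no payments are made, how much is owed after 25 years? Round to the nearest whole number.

Periodic rate = 4%/4 = 0.01; periods = 4·25 = 100.
A = 1,700·(1 + 0.01)^100 ≈ 1,700·2.704813829 ≈ 4,598.1835.

€4,598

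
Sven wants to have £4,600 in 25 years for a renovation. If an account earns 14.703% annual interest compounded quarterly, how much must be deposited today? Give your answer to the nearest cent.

£124.46

Periodic rate = 14.703%/4 = 0.0367575; 100 periods.
P = 4,600/(1 + 0.0367575)^100 ≈ 4,600/36.95886089 ≈ 124.4627.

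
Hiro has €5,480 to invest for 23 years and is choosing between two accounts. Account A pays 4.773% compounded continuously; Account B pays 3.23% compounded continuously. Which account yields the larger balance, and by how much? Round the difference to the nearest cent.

Account A growth factor: e^(0.04773·23) = e^1.09779 ≈ 2.997534148; balance ≈ 16,426.4871.
Account B growth factor: e^(0.0323·23) = e^0.7429 ≈ 2.1020225494; balance ≈ 11,519.0836.
Account A is larger by 4,907.4036.

Account A, by €4,907.40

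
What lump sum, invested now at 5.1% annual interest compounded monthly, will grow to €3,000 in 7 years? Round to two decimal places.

Periodic rate = 5.1%/12 = 0.00425; 84 periods.
P = 3,000/(1 + 0.00425)^84 ≈ 3,000/1.427955238 ≈ 2,100.9062.

€2,100.91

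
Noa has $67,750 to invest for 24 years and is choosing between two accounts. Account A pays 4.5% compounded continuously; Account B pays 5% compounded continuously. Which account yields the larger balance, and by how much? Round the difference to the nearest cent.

Account A growth factor: e^(0.045·24) = e^1.08 ≈ 2.94467955107; balance ≈ 199,502.0396.
Account B growth factor: e^(0.05·24) = e^1.2 ≈ 3.32011692274; balance ≈ 224,937.9215.
Account B is larger by 25,435.8819.

Account B, by $25,435.88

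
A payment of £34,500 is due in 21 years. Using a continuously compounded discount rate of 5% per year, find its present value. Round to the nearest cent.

£12,072.85

P = A·e^(−rt) = 34,500·e^(−1.05).
e^(−1.05) ≈ 0.34993774911, so P ≈ 12,072.8523.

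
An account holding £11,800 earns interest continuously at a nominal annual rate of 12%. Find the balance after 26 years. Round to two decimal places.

A = P·e^(rt) = 11,800·e^(0.12·26) = 11,800·e^3.12.
e^3.12 ≈ 22.6463796432, so A ≈ 267,227.2798.

£267,227.28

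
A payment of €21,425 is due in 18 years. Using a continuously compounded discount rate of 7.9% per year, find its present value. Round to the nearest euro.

€5,168

P = A·e^(−rt) = 21,425·e^(−1.422).
e^(−1.422) ≈ 0.24123107197, so P ≈ 5,168.3757.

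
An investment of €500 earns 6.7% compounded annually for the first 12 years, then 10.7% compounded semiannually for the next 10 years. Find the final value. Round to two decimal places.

€3,087.69

Phase 1: 500·(1 + 0.067)^12 ≈ 1,088.7873.
Phase 2: 1,088.7873·(1 + 0.0535)^20 ≈ 3,087.6910.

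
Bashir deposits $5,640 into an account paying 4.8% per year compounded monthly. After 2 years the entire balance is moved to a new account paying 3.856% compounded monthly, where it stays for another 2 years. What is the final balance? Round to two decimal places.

$6,703.90

Phase 1: 5,640·(1 + 0.004)^24 ≈ 6,207.0924.
Phase 2: 6,207.0924·(1 + 0.03856/12)^24 ≈ 6,703.8966.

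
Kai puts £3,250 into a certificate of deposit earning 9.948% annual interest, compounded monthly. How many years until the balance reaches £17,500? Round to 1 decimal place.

We need (1 + 0.00829)^(12t) = 5.3846, so 12t = ln 5.3846 / ln 1.00829 ≈ 203.9221.
t ≈ 203.9221/12 = 16.9935 years.

17.0 years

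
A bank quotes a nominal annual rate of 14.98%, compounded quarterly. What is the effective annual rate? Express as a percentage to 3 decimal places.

15.843%

One year is 4 periods at 0.03745 each: (1 + 0.03745)^4 ≈ 1.158427.
EAR = 1.158427 − 1 ≈ 15.84271%.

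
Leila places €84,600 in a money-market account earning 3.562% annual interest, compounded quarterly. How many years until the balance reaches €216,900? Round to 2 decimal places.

26.55 years

We need (1 + 0.008905)^(4t) = 2.5638, so 4t = ln 2.5638 / ln 1.008905 ≈ 106.1974.
t ≈ 106.1974/4 = 26.5494 years.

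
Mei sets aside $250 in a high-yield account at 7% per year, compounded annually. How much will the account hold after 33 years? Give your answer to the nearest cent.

$2,331.33

Annual rate = 7% = 0.07; years = 33.
A = 250·(1 + 0.07)^33 ≈ 250·9.325339754 ≈ 2,331.3349.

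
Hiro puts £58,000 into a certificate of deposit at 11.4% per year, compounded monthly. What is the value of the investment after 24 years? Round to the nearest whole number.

Periodic rate = 11.4%/12 = 0.0095; periods = 12·24 = 288.
A = 58,000·(1 + 0.0095)^288 ≈ 58,000·15.2272369053 ≈ 883,179.7405.

£883,180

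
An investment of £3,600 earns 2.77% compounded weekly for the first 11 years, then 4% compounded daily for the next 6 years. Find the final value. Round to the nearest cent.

Phase 1: 3,600·(1 + 0.0277/52)^572 ≈ 4,881.9890.
Phase 2: 4,881.9890·(1 + 0.04/365)^2190 ≈ 6,206.1428.

£6,206.14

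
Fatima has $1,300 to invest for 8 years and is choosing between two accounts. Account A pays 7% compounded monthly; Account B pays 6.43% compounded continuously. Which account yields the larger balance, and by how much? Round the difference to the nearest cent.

Account A, by $97.75

Account A growth factor: (1 + 0.07/12)^96 ≈ 1.747826456; balance ≈ 2,272.1744.
Account B growth factor: e^(0.0643·8) = e^0.5144 ≈ 1.67263462; balance ≈ 2,174.4250.
Account A is larger by 97.7494.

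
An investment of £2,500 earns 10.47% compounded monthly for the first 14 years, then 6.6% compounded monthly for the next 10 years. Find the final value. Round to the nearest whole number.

£20,779

Phase 1: 2,500·(1 + 0.008725)^168 ≈ 10,758.8980.
Phase 2: 10,758.8980·(1 + 0.0055)^120 ≈ 20,778.6239.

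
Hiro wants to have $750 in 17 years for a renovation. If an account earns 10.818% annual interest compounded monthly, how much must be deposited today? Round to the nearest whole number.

Periodic rate = 10.818%/12 = 0.009015; 204 periods.
P = 750/(1 + 0.009015)^204 ≈ 750/6.23900006 ≈ 120.2116.

$120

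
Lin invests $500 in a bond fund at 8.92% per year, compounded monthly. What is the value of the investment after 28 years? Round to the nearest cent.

Growth factor = (1 + 0.0892/12)^336 ≈ 12.04154796.
A ≈ 500 × 12.04154796 ≈ 6,020.7740.

$6,020.77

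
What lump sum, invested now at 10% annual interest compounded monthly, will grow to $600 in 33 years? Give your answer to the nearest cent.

Periodic rate = 10%/12 = 0.00833333; 396 periods.
P = 600/(1 + 0.1/12)^396 ≈ 600/26.7444216 ≈ 22.4346.

$22.43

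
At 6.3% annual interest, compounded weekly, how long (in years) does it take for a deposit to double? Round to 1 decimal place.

(1 + 0.00121154)^(52t) = 2.
52t = ln 2 / ln(1 + 0.00121154) ≈ 0.69315/0.00121081 ≈ 572.4680.
t ≈ 11.0090.

11.0 years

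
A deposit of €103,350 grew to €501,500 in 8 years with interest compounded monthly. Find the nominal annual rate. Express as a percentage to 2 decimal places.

19.91%

(1 + r/12)^96 = 501,500/103,350 = 4.85244.
1 + r/12 = 4.85244^(1/96) ≈ 1.016589, so r/12 ≈ 0.016589.
r ≈ 12·0.016589 = 19.90684%.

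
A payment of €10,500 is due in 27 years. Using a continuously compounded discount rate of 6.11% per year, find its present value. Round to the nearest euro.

P = A·e^(−rt) = 10,500·e^(−1.6497).
e^(−1.6497) ≈ 0.19210753224, so P ≈ 2,017.1291.

€2,017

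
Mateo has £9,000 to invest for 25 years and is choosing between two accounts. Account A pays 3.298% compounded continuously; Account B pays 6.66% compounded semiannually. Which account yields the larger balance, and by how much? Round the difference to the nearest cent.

Account B, by £25,771.53

Account A growth factor: e^(0.03298·25) = e^0.8245 ≈ 2.2807401101; balance ≈ 20,526.6610.
Account B growth factor: (1 + 0.0333)^50 ≈ 5.144242931; balance ≈ 46,298.1864.
Account B is larger by 25,771.5254.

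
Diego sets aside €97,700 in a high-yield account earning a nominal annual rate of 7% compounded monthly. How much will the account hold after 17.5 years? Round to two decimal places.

Periodic rate = 7%/12 = 0.00583333; periods = 12·17.5 = 210.
A = 97,700·(1 + 0.07/12)^210 ≈ 97,700·3.39207190971 ≈ 331,405.4256.

€331,405.43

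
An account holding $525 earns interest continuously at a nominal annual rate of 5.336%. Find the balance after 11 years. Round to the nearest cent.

$944.22

A = P·e^(rt) = 525·e^(0.05336·11) = 525·e^0.58696.
e^0.58696 ≈ 1.79851262, so A ≈ 944.2191.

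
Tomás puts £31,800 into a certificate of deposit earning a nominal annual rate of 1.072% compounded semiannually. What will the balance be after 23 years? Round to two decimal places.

Periodic rate = 1.072%/2 = 0.00536; periods = 2·23 = 46.
A = 31,800·(1 + 0.00536)^46 ≈ 31,800·1.2787736989 ≈ 40,665.0036.

£40,665.00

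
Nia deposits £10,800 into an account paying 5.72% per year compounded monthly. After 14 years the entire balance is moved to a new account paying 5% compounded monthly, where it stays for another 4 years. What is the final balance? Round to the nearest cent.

£29,312.91

After 14 years at 5.72%: 10,800 × 2.2230885552 ≈ 24,009.3564.
Then 4 years at 5%: 24,009.3564 × 1.220895355 ≈ 29,312.9117.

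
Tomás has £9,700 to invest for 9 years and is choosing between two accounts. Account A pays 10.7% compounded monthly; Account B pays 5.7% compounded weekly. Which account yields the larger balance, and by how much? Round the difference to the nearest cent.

Account A, by £9,104.05

Account A growth factor: (1 + 0.107/12)^108 ≈ 2.6083868817; balance ≈ 25,301.3528.
Account B growth factor: (1 + 0.057/52)^468 ≈ 1.6698253529; balance ≈ 16,197.3059.
Account A is larger by 9,104.0468.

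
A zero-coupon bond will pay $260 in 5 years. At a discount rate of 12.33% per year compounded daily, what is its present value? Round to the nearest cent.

$140.37

Periodic rate = 12.33%/365 = 0.000337808; 1825 periods.
P = 260/(1 + 0.1233/365)^1825 ≈ 260/1.85224033 ≈ 140.3706.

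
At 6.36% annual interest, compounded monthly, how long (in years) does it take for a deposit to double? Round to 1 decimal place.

10.9 years

(1 + 0.0053)^(12t) = 2.
12t = ln 2 / ln(1 + 0.0053) ≈ 0.69315/0.005286 ≈ 131.1288.
t ≈ 10.9274.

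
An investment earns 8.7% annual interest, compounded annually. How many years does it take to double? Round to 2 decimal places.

(1 + 0.087)^t = 2.
t = ln 2 / ln(1 + 0.087) ≈ 0.69315/0.0834216 ≈ 8.3090.

8.31 years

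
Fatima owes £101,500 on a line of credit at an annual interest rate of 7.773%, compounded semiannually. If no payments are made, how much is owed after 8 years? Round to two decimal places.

£186,815.06

Periodic rate = 7.773%/2 = 0.038865; periods = 2·8 = 16.
A = 101,500·(1 + 0.038865)^16 ≈ 101,500·1.8405424478 ≈ 186,815.0585.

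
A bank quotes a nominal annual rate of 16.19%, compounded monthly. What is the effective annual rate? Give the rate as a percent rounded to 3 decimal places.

17.447%

One year is 12 periods at 0.0134917 each: (1 + 0.0134917)^12 ≈ 1.174471.
EAR = 1.174471 − 1 ≈ 17.44707%.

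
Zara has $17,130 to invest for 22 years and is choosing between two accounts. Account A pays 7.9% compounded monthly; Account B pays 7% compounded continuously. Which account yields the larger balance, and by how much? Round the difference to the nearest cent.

Account A, by $16,942.86

A: (1 + 0.079/12)^264 ≈ 5.6536653452, so 17,130 × 5.6536653452 ≈ 96,847.2874.
B: e^(0.07·22) = e^1.54 ≈ 4.664590271, so 17,130 × 4.664590271 ≈ 79,904.4313.
Difference ≈ 16,942.8560 in favor of A.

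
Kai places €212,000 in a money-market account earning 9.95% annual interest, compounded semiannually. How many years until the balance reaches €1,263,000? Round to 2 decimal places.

18.38 years

(1 + 0.04975)^(2t) = 1,263,000/212,000 = 5.9575.
2t·ln(1 + 0.04975) = ln(5.9575); 2t = 1.7847/0.048552 ≈ 36.7576.
t ≈ 18.3788 years.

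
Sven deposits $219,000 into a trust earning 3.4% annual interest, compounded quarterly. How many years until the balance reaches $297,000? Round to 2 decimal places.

9.00 years

We need (1 + 0.0085)^(4t) = 1.3562, so 4t = ln 1.3562 / ln 1.0085 ≈ 35.9945.
t ≈ 35.9945/4 = 8.9986 years.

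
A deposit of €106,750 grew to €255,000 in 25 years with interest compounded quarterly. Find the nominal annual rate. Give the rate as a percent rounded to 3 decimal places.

3.498%

(1 + r/4)^100 = 255,000/106,750 = 2.38876.
1 + r/4 = 2.38876^(1/100) ≈ 1.008746, so r/4 ≈ 0.00874576.
r ≈ 4·0.00874576 = 3.49830%.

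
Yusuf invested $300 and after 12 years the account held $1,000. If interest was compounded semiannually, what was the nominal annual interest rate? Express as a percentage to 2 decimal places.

10.29%

(1 + r/2)^24 = 1,000/300 = 3.33333.
1 + r/2 = 3.33333^(1/24) ≈ 1.051445, so r/2 ≈ 0.0514451.
r ≈ 2·0.0514451 = 10.28903%.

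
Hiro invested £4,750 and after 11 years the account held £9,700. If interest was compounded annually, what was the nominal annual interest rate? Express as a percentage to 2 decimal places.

6.71%

(1 + r)^11 = 9,700/4,750 = 2.04211.
1 + r = 2.04211^(1/11) ≈ 1.06706, so r ≈ 0.0670602.
r ≈ 6.70602%.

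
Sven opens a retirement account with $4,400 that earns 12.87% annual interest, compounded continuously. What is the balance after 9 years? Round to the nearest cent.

A = P·e^(rt) = 4,400·e^(0.1287·9) = 4,400·e^1.1583.
e^1.1583 ≈ 3.1845149964, so A ≈ 14,011.8660.

$14,011.87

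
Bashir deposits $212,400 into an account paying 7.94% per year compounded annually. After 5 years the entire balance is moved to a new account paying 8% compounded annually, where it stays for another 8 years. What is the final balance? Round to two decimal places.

$576,045.28

Phase 1: 212,400·(1 + 0.0794)^5 ≈ 311,219.3426.
Phase 2: 311,219.3426·(1 + 0.08)^8 ≈ 576,045.2833.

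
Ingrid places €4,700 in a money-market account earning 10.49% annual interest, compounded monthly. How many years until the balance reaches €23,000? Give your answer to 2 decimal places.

15.20 years

We need (1 + 0.00874167)^(12t) = 4.8936, so 12t = ln 4.8936 / ln 1.008742 ≈ 182.4437.
t ≈ 182.4437/12 = 15.2036 years.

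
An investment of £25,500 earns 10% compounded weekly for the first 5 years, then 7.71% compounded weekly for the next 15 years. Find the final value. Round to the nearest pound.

Phase 1: 25,500·(1 + 0.1/52)^260 ≈ 42,022.2104.
Phase 2: 42,022.2104·(1 + 0.0771/52)^780 ≈ 133,465.3346.

£133,465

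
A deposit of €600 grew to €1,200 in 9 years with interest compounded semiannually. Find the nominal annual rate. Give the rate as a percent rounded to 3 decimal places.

The 18-period growth factor is 1,200/600 = 2.
r/2 = 2^(1/18) − 1 ≈ 0.0392592, so r ≈ 2·0.0392592 = 7.85185%.

7.852%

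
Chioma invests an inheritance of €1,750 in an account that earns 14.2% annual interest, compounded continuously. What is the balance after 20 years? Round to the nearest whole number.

€29,953

A = P·e^(rt) = 1,750·e^(0.142·20) = 1,750·e^2.84.
e^2.84 ≈ 17.115765537, so A ≈ 29,952.5897.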